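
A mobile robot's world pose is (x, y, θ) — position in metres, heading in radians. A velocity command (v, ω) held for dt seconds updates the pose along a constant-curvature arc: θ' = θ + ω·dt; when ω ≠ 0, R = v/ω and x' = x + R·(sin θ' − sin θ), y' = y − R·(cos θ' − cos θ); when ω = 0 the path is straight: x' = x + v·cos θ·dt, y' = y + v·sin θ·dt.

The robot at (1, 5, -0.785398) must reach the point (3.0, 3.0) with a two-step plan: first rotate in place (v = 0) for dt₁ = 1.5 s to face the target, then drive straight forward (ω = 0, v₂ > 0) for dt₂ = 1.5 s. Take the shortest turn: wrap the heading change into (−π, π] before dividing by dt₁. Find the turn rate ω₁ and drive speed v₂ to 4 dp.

heading to target = atan2(3−5, 3−1) = -0.7854
Δθ = wrap(-0.7854 − -0.7854) = 0.0000; ω₁ = Δθ/dt₁ = 0.0000
distance = √((3−1)² + (3−5)²) = 2.8284; v₂ = distance/dt₂ = 1.8856

ω₁ = 0.0000, v₂ = 1.8856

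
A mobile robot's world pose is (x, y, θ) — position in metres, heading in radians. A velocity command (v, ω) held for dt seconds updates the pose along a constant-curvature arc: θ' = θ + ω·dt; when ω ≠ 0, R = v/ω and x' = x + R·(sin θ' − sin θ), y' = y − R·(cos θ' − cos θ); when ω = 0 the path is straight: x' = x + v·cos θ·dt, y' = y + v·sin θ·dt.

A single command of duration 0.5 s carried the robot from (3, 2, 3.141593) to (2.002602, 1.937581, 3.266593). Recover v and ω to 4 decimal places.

Δθ = 3.266593 − 3.141593 = 0.125000
ω = Δθ/dt = 0.125000/0.5 = 0.2500
R = Δx/(sin θ' − sin θ) = 8.0000
v = R·ω = 8.0000·0.2500 = 2.0000

v = 2.0000, ω = 0.2500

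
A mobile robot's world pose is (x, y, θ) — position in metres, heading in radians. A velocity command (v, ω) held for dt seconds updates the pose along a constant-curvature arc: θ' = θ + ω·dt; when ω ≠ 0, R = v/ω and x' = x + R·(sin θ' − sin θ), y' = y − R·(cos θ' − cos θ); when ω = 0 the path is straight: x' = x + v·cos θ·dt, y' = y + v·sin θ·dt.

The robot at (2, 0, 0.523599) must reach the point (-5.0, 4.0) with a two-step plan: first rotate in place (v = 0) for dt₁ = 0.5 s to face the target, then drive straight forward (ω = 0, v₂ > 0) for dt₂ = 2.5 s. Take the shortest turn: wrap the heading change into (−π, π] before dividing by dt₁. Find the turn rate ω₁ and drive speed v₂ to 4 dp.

heading to target = atan2(4−0, -5−2) = 2.6224
Δθ = wrap(2.6224 − 0.5236) = 2.0988; ω₁ = Δθ/dt₁ = 4.1977
distance = √((-5−2)² + (4−0)²) = 8.0623; v₂ = distance/dt₂ = 3.2249

ω₁ = 4.1977, v₂ = 3.2249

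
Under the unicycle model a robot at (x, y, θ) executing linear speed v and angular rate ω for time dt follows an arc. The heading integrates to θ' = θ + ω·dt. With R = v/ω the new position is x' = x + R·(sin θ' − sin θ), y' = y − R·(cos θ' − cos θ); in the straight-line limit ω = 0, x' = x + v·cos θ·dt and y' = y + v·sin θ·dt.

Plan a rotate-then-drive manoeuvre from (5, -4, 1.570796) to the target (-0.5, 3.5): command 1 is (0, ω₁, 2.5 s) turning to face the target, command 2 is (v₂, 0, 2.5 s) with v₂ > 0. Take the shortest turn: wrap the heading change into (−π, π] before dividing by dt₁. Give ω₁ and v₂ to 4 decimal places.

heading to target = atan2(3.5−-4, -0.5−5) = 2.2035
Δθ = wrap(2.2035 − 1.5708) = 0.6327; ω₁ = Δθ/dt₁ = 0.2531
distance = √((-0.5−5)² + (3.5−-4)²) = 9.3005; v₂ = distance/dt₂ = 3.7202

ω₁ = 0.2531, v₂ = 3.7202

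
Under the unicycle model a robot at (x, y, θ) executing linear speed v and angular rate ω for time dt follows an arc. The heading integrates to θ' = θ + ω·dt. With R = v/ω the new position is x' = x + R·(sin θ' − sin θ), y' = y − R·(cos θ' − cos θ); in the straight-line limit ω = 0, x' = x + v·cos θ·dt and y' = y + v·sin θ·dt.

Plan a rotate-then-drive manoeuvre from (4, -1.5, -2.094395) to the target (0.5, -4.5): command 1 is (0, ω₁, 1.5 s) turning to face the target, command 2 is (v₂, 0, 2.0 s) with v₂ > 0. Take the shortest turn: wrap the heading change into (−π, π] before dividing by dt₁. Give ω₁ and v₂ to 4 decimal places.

ω₁ = -0.2257, v₂ = 2.3049

heading to target = atan2(-4.5−-1.5, 0.5−4) = -2.4330
Δθ = wrap(-2.4330 − -2.0944) = -0.3386; ω₁ = Δθ/dt₁ = -0.2257
distance = √((0.5−4)² + (-4.5−-1.5)²) = 4.6098; v₂ = distance/dt₂ = 2.3049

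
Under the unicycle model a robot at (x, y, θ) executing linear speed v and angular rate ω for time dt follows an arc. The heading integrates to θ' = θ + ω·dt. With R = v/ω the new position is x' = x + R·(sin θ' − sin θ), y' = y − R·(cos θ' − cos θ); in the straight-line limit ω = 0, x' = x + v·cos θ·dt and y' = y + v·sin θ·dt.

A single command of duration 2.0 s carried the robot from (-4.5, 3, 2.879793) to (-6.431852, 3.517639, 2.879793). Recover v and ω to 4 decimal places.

v = 1.0000, ω = 0.0000

Δθ = 2.879793 − 2.879793 = 0.000000
ω = Δθ/dt = 0.000000/2.0 = 0.0000
ω = 0 → v = (Δx·cos θ + Δy·sin θ)/dt = 1.0000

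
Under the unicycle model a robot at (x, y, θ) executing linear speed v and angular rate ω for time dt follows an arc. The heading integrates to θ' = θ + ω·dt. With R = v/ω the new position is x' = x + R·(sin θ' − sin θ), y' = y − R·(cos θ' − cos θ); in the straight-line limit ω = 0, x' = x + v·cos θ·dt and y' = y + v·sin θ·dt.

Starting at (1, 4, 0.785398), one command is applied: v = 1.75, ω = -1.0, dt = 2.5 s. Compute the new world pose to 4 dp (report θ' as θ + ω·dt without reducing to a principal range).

(3.9694, 2.5118, -1.7146)

θ' = 0.7854 + -1.0·2.5 = -1.7146
R = v/ω = 1.75/-1.0 = -1.7500
x' = 1 + -1.7500·(sin -1.7146 − sin 0.7854) = 3.9694
y' = 4 − -1.7500·(cos -1.7146 − cos 0.7854) = 2.5118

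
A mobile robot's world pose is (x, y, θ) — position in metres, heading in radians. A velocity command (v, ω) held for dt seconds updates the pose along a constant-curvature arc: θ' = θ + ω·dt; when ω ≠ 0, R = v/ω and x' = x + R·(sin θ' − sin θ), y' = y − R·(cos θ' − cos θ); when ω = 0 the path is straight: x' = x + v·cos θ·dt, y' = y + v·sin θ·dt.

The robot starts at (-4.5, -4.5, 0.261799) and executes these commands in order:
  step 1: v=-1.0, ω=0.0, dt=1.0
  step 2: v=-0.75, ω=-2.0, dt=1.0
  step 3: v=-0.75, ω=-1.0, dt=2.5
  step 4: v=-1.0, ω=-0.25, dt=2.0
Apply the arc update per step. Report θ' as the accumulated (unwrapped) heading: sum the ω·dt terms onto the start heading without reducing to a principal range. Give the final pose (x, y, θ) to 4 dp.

(-4.0860, -6.0463, -4.7382)

step 1: θ'=0.2618 (straight) → pose (-5.4659, -4.7588, 0.2618)
step 2: θ'=-1.7382 (R=0.3750) → pose (-5.9327, -4.3341, -1.7382)
step 3: θ'=-4.2382 (R=0.7500) → pose (-4.5260, -4.1166, -4.2382)
step 4: θ'=-4.7382 (R=4.0000) → pose (-4.0860, -6.0463, -4.7382)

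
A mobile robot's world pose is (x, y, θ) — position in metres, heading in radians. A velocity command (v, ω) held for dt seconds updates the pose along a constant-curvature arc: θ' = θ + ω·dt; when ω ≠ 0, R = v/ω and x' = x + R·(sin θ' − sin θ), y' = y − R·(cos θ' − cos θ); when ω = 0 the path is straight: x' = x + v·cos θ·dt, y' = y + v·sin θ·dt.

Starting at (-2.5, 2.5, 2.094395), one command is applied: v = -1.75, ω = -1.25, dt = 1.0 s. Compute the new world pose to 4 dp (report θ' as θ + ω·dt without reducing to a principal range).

(-2.6658, 0.8701, 0.8444)

θ' = 2.0944 + -1.25·1.0 = 0.8444
R = v/ω = -1.75/-1.25 = 1.4000
x' = -2.5 + 1.4000·(sin 0.8444 − sin 2.0944) = -2.6658
y' = 2.5 − 1.4000·(cos 0.8444 − cos 2.0944) = 0.8701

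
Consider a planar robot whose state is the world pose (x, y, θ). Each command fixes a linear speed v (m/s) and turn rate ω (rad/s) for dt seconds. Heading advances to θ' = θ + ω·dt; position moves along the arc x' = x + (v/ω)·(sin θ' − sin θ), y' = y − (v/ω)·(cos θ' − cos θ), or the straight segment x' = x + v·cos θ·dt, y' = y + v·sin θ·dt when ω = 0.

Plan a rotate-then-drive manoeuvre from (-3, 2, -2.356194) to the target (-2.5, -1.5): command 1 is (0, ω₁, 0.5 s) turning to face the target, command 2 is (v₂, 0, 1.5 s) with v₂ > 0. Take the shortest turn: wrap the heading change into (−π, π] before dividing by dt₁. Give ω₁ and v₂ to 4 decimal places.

ω₁ = 1.8546, v₂ = 2.3570

heading to target = atan2(-1.5−2, -2.5−-3) = -1.4289
Δθ = wrap(-1.4289 − -2.3562) = 0.9273; ω₁ = Δθ/dt₁ = 1.8546
distance = √((-2.5−-3)² + (-1.5−2)²) = 3.5355; v₂ = distance/dt₂ = 2.3570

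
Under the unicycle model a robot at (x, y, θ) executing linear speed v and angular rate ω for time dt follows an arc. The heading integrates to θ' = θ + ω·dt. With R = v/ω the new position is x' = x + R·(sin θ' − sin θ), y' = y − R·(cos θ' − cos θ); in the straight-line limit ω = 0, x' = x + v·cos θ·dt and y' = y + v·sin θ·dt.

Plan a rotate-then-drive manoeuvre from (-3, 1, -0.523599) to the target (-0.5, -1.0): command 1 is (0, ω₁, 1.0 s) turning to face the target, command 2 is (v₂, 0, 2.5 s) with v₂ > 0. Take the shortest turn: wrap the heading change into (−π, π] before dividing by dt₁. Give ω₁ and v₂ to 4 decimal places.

heading to target = atan2(-1−1, -0.5−-3) = -0.6747
Δθ = wrap(-0.6747 − -0.5236) = -0.1511; ω₁ = Δθ/dt₁ = -0.1511
distance = √((-0.5−-3)² + (-1−1)²) = 3.2016; v₂ = distance/dt₂ = 1.2806

ω₁ = -0.1511, v₂ = 1.2806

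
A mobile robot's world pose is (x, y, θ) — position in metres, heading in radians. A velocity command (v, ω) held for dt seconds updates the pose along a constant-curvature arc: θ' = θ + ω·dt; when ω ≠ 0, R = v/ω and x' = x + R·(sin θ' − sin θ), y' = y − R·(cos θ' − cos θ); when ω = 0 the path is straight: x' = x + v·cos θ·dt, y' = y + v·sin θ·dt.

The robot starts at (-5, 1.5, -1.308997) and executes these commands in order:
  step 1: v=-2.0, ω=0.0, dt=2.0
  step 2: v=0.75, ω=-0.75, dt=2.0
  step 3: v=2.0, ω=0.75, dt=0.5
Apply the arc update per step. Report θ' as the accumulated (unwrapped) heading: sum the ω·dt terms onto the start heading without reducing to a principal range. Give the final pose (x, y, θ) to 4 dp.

(-7.5374, 3.6656, -2.4340)

step 1: θ'=-1.3090 (straight) → pose (-6.0353, 5.3637, -1.3090)
step 2: θ'=-2.8090 (R=-1.0000) → pose (-6.6747, 4.1597, -2.8090)
step 3: θ'=-2.4340 (R=2.6667) → pose (-7.5374, 3.6656, -2.4340)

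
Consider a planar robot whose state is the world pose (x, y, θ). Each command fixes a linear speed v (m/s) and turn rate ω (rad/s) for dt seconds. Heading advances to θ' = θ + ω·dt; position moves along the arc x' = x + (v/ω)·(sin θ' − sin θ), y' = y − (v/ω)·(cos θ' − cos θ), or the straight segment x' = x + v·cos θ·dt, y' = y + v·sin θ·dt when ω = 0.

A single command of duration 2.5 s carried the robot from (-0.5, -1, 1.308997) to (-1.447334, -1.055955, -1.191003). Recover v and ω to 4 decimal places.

v = -0.5000, ω = -1.0000

Δθ = -1.191003 − 1.308997 = -2.500000
ω = Δθ/dt = -2.500000/2.5 = -1.0000
R = Δx/(sin θ' − sin θ) = 0.5000
v = R·ω = 0.5000·-1.0000 = -0.5000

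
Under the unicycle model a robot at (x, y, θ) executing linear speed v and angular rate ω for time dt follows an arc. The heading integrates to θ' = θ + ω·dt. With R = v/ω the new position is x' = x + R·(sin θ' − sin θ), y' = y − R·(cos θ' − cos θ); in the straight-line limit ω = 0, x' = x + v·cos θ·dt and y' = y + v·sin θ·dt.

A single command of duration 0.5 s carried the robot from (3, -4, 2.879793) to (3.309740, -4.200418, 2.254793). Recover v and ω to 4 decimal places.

Δθ = 2.254793 − 2.879793 = -0.625000
ω = Δθ/dt = -0.625000/0.5 = -1.2500
R = Δx/(sin θ' − sin θ) = 0.6000
v = R·ω = 0.6000·-1.2500 = -0.7500

v = -0.7500, ω = -1.2500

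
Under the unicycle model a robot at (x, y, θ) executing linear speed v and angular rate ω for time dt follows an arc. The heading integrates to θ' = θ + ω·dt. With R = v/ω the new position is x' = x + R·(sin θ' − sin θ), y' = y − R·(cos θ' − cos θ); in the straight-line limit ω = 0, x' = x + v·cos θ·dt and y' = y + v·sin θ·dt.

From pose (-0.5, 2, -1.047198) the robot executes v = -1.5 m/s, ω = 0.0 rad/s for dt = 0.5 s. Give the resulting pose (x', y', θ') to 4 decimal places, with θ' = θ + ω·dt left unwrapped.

(-0.8750, 2.6495, -1.0472)

θ' = -1.0472 + 0.0·0.5 = -1.0472
ω = 0 → straight: x' = -0.5 + -1.5·cos(-1.0472)·0.5 = -0.8750
y' = 2 + -1.5·sin(-1.0472)·0.5 = 2.6495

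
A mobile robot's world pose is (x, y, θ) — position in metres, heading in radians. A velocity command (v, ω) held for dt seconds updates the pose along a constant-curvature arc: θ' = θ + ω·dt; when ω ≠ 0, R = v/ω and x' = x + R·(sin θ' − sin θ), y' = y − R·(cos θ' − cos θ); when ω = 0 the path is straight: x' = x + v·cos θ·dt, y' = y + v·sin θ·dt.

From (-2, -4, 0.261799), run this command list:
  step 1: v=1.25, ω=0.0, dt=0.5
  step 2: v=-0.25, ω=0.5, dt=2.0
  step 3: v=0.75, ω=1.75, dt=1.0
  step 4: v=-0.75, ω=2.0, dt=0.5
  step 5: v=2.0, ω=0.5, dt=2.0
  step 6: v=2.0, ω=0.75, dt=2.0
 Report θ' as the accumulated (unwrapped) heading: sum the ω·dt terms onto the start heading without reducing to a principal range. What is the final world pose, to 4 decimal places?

step 1: θ'=0.2618 (straight) → pose (-1.3963, -3.8382, 0.2618)
step 2: θ'=1.2618 (R=-0.5000) → pose (-1.7432, -4.1691, 1.2618)
step 3: θ'=3.0118 (R=0.4286) → pose (-2.0960, -3.6139, 3.0118)
step 4: θ'=4.0118 (R=-0.3750) → pose (-1.7608, -3.4838, 4.0118)
step 5: θ'=5.0118 (R=4.0000) → pose (-2.5250, -7.2423, 5.0118)
step 6: θ'=6.5118 (R=2.6667) → pose (0.6274, -9.0530, 6.5118)

(0.6274, -9.0530, 6.5118)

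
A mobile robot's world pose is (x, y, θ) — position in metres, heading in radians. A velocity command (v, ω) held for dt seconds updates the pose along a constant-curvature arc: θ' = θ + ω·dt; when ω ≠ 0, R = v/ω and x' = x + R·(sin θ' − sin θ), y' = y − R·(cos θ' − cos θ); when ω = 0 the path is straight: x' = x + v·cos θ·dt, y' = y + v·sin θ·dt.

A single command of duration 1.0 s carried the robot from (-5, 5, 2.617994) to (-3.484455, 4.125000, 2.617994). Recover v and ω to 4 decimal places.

v = -1.7500, ω = 0.0000

Δθ = 2.617994 − 2.617994 = 0.000000
ω = Δθ/dt = 0.000000/1.0 = 0.0000
ω = 0 → v = (Δx·cos θ + Δy·sin θ)/dt = -1.7500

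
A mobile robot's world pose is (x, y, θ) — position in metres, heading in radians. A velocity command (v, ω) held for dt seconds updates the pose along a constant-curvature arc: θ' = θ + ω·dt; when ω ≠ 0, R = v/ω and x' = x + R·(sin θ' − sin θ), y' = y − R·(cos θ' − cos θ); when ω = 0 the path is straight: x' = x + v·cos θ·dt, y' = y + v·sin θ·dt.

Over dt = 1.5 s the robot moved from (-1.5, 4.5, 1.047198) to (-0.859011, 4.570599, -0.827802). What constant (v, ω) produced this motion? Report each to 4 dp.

Δθ = -0.827802 − 1.047198 = -1.875000
ω = Δθ/dt = -1.875000/1.5 = -1.2500
R = Δx/(sin θ' − sin θ) = -0.4000
v = R·ω = -0.4000·-1.2500 = 0.5000

v = 0.5000, ω = -1.2500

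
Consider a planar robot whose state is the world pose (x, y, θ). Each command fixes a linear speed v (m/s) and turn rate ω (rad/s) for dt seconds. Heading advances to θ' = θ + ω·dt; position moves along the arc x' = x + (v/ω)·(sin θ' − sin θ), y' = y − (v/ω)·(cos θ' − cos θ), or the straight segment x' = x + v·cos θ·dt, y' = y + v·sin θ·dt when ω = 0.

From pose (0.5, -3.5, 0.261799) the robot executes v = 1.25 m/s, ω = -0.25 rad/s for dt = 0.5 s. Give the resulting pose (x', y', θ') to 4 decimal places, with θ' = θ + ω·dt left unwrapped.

θ' = 0.2618 + -0.25·0.5 = 0.1368
R = v/ω = 1.25/-0.25 = -5.0000
x' = 0.5 + -5.0000·(sin 0.1368 − sin 0.2618) = 1.1122
y' = -3.5 − -5.0000·(cos 0.1368 − cos 0.2618) = -3.3763

(1.1122, -3.3763, 0.1368)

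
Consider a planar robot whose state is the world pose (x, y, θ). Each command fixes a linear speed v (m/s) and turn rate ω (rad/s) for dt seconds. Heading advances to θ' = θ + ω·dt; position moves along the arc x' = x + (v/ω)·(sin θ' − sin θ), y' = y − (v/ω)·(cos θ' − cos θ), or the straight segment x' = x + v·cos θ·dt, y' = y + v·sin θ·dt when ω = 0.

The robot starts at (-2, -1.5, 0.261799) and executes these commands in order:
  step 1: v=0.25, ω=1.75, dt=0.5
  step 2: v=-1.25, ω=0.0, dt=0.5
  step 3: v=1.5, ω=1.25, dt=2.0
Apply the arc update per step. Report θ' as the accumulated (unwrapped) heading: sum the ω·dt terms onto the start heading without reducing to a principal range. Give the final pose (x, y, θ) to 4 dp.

step 1: θ'=1.1368 (R=0.1429) → pose (-1.9074, -1.4221, 1.1368)
step 2: θ'=1.1368 (straight) → pose (-2.1702, -1.9891, 1.1368)
step 3: θ'=3.6368 (R=1.2000) → pose (-3.8292, -0.4287, 3.6368)

(-3.8292, -0.4287, 3.6368)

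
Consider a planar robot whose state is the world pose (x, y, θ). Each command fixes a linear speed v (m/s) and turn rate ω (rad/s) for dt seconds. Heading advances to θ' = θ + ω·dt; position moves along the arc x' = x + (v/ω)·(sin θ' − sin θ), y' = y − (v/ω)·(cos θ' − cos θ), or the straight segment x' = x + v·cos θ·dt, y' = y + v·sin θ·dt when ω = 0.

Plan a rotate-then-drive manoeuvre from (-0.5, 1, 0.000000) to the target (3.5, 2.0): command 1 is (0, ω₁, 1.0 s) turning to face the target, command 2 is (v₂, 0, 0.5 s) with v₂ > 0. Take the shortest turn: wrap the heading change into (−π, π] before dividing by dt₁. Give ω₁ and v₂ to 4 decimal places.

ω₁ = 0.2450, v₂ = 8.2462

heading to target = atan2(2−1, 3.5−-0.5) = 0.2450
Δθ = wrap(0.2450 − 0.0000) = 0.2450; ω₁ = Δθ/dt₁ = 0.2450
distance = √((3.5−-0.5)² + (2−1)²) = 4.1231; v₂ = distance/dt₂ = 8.2462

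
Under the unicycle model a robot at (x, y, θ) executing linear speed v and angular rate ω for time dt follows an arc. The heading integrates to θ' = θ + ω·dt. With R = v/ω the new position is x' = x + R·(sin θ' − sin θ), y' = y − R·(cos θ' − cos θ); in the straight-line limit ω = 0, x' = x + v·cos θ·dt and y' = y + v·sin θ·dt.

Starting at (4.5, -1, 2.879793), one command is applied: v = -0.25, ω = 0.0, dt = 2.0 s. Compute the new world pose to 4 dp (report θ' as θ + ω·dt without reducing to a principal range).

(4.9830, -1.1294, 2.8798)

θ' = 2.8798 + 0.0·2.0 = 2.8798
ω = 0 → straight: x' = 4.5 + -0.25·cos(2.8798)·2.0 = 4.9830
y' = -1 + -0.25·sin(2.8798)·2.0 = -1.1294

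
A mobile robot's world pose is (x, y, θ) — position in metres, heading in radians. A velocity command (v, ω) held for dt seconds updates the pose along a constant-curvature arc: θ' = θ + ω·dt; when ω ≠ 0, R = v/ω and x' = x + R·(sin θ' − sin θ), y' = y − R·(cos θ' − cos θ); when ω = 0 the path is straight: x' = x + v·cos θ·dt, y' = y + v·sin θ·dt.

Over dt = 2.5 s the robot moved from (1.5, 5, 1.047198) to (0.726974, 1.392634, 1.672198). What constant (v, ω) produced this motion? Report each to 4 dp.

v = -1.5000, ω = 0.2500

Δθ = 1.672198 − 1.047198 = 0.625000
ω = Δθ/dt = 0.625000/2.5 = 0.2500
R = −Δy/(cos θ' − cos θ) = -6.0000
v = R·ω = -6.0000·0.2500 = -1.5000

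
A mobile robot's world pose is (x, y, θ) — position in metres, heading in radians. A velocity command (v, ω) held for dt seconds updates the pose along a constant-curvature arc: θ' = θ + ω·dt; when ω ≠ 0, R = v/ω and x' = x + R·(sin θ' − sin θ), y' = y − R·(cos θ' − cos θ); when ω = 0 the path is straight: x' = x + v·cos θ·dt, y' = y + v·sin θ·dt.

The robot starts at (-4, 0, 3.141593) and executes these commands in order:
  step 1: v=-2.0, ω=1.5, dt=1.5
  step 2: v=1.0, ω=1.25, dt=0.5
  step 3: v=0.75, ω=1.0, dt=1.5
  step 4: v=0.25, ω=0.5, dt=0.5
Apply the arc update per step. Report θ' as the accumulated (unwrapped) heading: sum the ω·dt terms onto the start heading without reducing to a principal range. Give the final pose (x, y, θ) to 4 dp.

(-1.6193, 2.4988, 7.7666)

step 1: θ'=5.3916 (R=-1.3333) → pose (-2.9626, 2.1709, 5.3916)
step 2: θ'=6.0166 (R=0.8000) → pose (-2.5509, 1.9017, 6.0166)
step 3: θ'=7.5166 (R=0.7500) → pose (-1.6456, 2.3769, 7.5166)
step 4: θ'=7.7666 (R=0.5000) → pose (-1.6193, 2.4988, 7.7666)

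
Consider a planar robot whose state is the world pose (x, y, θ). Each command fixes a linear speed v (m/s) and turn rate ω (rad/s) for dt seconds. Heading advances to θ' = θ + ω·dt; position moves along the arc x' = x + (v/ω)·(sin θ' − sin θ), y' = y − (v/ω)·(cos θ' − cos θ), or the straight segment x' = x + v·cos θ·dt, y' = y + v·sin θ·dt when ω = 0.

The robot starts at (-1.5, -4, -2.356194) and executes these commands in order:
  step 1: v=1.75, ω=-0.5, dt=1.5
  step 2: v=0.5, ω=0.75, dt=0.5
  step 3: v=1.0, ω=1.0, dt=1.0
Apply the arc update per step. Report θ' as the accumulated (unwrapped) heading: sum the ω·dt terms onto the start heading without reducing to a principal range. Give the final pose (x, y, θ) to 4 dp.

(-4.6816, -5.8351, -1.7312)

step 1: θ'=-3.1062 (R=-3.5000) → pose (-3.8510, -5.0229, -3.1062)
step 2: θ'=-2.7312 (R=0.6667) → pose (-4.0934, -5.0779, -2.7312)
step 3: θ'=-1.7312 (R=1.0000) → pose (-4.6816, -5.8351, -1.7312)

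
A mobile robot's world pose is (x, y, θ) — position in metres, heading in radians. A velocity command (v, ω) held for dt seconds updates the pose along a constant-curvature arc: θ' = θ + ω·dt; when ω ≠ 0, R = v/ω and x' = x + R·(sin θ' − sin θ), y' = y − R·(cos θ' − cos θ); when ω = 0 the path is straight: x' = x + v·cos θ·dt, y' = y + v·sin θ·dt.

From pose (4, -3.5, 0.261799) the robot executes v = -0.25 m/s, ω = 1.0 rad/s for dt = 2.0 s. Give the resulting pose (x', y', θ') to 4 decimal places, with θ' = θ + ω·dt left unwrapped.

θ' = 0.2618 + 1.0·2.0 = 2.2618
R = v/ω = -0.25/1.0 = -0.2500
x' = 4 + -0.2500·(sin 2.2618 − sin 0.2618) = 3.8721
y' = -3.5 − -0.2500·(cos 2.2618 − cos 0.2618) = -3.9008

(3.8721, -3.9008, 2.2618)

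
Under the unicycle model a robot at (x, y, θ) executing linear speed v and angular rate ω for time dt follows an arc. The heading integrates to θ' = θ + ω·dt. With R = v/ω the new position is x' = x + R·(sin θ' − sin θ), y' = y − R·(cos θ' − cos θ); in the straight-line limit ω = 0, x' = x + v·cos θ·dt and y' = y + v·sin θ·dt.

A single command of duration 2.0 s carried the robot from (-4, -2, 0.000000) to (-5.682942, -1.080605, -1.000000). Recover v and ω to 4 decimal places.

Δθ = -1.000000 − 0.000000 = -1.000000
ω = Δθ/dt = -1.000000/2.0 = -0.5000
R = Δx/(sin θ' − sin θ) = 2.0000
v = R·ω = 2.0000·-0.5000 = -1.0000

v = -1.0000, ω = -0.5000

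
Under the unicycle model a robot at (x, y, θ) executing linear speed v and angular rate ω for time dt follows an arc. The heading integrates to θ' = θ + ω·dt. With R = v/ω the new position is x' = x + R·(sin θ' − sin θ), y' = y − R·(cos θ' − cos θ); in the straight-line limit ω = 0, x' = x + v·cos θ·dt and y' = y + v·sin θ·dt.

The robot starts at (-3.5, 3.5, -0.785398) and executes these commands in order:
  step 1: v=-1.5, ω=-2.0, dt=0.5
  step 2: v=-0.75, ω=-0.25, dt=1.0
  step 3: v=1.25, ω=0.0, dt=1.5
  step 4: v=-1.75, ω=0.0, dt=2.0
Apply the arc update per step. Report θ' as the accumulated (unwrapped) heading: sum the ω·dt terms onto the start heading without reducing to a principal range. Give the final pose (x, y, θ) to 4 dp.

(-2.7252, 6.3481, -2.0354)

step 1: θ'=-1.7854 (R=0.7500) → pose (-3.7025, 4.1900, -1.7854)
step 2: θ'=-2.0354 (R=3.0000) → pose (-3.4533, 4.8954, -2.0354)
step 3: θ'=-2.0354 (straight) → pose (-4.2934, 3.2191, -2.0354)
step 4: θ'=-2.0354 (straight) → pose (-2.7252, 6.3481, -2.0354)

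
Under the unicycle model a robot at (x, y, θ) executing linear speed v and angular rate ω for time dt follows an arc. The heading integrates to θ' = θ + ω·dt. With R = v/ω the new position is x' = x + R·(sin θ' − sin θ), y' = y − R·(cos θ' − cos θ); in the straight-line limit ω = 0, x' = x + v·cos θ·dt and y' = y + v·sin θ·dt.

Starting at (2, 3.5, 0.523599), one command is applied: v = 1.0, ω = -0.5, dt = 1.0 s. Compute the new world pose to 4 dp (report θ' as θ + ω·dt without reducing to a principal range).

θ' = 0.5236 + -0.5·1.0 = 0.0236
R = v/ω = 1.0/-0.5 = -2.0000
x' = 2 + -2.0000·(sin 0.0236 − sin 0.5236) = 2.9528
y' = 3.5 − -2.0000·(cos 0.0236 − cos 0.5236) = 3.7674

(2.9528, 3.7674, 0.0236)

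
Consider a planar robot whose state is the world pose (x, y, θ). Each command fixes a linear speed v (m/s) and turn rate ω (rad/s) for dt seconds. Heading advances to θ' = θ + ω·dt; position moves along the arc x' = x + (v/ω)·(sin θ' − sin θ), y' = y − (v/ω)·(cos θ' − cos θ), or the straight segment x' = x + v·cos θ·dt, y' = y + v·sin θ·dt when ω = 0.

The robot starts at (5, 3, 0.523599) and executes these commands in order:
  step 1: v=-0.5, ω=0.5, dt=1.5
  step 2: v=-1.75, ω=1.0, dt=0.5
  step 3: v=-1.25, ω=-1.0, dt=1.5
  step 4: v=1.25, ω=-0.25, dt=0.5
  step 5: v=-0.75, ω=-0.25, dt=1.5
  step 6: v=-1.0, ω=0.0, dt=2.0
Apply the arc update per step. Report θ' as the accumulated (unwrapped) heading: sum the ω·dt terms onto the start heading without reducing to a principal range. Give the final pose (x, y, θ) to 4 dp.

(1.1605, 0.7299, -0.2264)

step 1: θ'=1.2736 (R=-1.0000) → pose (4.5438, 2.4268, 1.2736)
step 2: θ'=1.7736 (R=-1.7500) → pose (4.5030, 1.5619, 1.7736)
step 3: θ'=0.2736 (R=1.2500) → pose (3.6164, 0.1066, 0.2736)
step 4: θ'=0.1486 (R=-5.0000) → pose (4.2271, 0.2375, 0.1486)
step 5: θ'=-0.2264 (R=3.0000) → pose (3.1095, 0.2810, -0.2264)
step 6: θ'=-0.2264 (straight) → pose (1.1605, 0.7299, -0.2264)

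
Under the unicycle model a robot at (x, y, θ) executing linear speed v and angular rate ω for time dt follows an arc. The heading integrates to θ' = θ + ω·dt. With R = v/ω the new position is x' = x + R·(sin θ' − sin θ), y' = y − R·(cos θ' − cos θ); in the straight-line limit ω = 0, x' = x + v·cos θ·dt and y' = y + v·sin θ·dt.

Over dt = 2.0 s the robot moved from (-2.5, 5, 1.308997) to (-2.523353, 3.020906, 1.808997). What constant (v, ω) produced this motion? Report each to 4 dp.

v = -1.0000, ω = 0.2500

Δθ = 1.808997 − 1.308997 = 0.500000
ω = Δθ/dt = 0.500000/2.0 = 0.2500
R = −Δy/(cos θ' − cos θ) = -4.0000
v = R·ω = -4.0000·0.2500 = -1.0000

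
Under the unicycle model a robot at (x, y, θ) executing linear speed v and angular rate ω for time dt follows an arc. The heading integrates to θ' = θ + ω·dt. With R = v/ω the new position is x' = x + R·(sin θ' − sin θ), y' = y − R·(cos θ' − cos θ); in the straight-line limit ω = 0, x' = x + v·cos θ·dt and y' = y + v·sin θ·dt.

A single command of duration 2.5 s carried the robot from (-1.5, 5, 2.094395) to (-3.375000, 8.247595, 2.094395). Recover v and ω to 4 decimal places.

v = 1.5000, ω = 0.0000

Δθ = 2.094395 − 2.094395 = 0.000000
ω = Δθ/dt = 0.000000/2.5 = 0.0000
ω = 0 → v = (Δx·cos θ + Δy·sin θ)/dt = 1.5000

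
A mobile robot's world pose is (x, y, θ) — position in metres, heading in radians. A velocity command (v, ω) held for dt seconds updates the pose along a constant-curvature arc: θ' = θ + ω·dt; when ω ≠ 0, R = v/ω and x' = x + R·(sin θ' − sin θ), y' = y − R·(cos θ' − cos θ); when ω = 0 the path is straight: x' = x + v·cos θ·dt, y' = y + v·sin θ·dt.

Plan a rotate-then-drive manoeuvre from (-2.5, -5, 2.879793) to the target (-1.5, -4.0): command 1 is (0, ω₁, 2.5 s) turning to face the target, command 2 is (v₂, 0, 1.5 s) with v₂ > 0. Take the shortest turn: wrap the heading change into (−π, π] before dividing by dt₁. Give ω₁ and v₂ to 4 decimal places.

heading to target = atan2(-4−-5, -1.5−-2.5) = 0.7854
Δθ = wrap(0.7854 − 2.8798) = -2.0944; ω₁ = Δθ/dt₁ = -0.8378
distance = √((-1.5−-2.5)² + (-4−-5)²) = 1.4142; v₂ = distance/dt₂ = 0.9428

ω₁ = -0.8378, v₂ = 0.9428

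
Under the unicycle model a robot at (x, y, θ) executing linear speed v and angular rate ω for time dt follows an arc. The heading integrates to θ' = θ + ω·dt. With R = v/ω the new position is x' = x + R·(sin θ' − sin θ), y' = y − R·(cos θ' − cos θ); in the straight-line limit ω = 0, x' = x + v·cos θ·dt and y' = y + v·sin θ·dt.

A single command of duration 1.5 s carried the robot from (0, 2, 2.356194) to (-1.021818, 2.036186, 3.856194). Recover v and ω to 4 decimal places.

Δθ = 3.856194 − 2.356194 = 1.500000
ω = Δθ/dt = 1.500000/1.5 = 1.0000
R = Δx/(sin θ' − sin θ) = 0.7500
v = R·ω = 0.7500·1.0000 = 0.7500

v = 0.7500, ω = 1.0000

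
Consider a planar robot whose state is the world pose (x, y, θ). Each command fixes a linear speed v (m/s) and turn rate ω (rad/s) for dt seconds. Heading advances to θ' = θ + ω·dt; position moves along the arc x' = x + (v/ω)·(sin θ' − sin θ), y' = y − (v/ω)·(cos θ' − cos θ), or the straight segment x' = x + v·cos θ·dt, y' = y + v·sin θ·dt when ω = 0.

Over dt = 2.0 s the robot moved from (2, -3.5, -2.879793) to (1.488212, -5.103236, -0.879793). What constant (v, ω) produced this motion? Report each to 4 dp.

Δθ = -0.879793 − -2.879793 = 2.000000
ω = Δθ/dt = 2.000000/2.0 = 1.0000
R = −Δy/(cos θ' − cos θ) = 1.0000
v = R·ω = 1.0000·1.0000 = 1.0000

v = 1.0000, ω = 1.0000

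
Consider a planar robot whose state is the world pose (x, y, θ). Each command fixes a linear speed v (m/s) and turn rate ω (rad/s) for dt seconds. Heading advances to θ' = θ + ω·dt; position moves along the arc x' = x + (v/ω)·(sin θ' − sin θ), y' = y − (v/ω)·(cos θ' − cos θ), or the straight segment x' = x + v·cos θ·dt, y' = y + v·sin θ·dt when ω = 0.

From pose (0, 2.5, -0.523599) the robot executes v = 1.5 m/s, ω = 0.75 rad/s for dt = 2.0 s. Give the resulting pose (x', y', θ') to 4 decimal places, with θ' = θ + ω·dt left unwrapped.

θ' = -0.5236 + 0.75·2.0 = 0.9764
R = v/ω = 1.5/0.75 = 2.0000
x' = 0 + 2.0000·(sin 0.9764 − sin -0.5236) = 2.6570
y' = 2.5 − 2.0000·(cos 0.9764 − cos -0.5236) = 3.1120

(2.6570, 3.1120, 0.9764)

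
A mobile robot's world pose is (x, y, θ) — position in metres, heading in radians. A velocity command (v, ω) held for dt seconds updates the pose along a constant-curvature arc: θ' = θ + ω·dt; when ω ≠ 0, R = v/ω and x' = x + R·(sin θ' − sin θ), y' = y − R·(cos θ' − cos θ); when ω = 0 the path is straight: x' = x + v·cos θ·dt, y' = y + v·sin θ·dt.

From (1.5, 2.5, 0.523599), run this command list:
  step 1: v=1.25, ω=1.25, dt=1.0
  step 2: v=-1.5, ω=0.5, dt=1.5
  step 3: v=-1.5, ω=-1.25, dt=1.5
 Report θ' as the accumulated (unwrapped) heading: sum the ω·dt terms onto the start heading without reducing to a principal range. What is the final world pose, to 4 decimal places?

step 1: θ'=1.7736 (R=1.0000) → pose (1.9795, 3.5674, 1.7736)
step 2: θ'=2.5236 (R=-3.0000) → pose (3.1798, 1.7266, 2.5236)
step 3: θ'=0.6486 (R=1.2000) → pose (3.2094, -0.2078, 0.6486)

(3.2094, -0.2078, 0.6486)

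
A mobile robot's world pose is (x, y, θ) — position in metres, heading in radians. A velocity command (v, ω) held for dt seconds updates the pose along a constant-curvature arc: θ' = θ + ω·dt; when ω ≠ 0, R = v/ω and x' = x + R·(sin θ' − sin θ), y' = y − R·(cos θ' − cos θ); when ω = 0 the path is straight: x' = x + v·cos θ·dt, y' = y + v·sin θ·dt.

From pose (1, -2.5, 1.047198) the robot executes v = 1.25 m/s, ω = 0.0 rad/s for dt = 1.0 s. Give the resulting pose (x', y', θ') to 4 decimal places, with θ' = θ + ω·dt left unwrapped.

(1.6250, -1.4175, 1.0472)

θ' = 1.0472 + 0.0·1.0 = 1.0472
ω = 0 → straight: x' = 1 + 1.25·cos(1.0472)·1.0 = 1.6250
y' = -2.5 + 1.25·sin(1.0472)·1.0 = -1.4175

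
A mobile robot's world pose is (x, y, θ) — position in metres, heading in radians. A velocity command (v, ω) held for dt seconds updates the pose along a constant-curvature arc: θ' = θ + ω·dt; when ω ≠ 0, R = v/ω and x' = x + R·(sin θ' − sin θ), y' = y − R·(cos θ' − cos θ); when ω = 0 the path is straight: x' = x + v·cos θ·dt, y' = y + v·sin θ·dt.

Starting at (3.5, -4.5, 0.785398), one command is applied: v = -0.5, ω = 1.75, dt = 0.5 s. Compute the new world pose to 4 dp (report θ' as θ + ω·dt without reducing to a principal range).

(3.4175, -4.7276, 1.6604)

θ' = 0.7854 + 1.75·0.5 = 1.6604
R = v/ω = -0.5/1.75 = -0.2857
x' = 3.5 + -0.2857·(sin 1.6604 − sin 0.7854) = 3.4175
y' = -4.5 − -0.2857·(cos 1.6604 − cos 0.7854) = -4.7276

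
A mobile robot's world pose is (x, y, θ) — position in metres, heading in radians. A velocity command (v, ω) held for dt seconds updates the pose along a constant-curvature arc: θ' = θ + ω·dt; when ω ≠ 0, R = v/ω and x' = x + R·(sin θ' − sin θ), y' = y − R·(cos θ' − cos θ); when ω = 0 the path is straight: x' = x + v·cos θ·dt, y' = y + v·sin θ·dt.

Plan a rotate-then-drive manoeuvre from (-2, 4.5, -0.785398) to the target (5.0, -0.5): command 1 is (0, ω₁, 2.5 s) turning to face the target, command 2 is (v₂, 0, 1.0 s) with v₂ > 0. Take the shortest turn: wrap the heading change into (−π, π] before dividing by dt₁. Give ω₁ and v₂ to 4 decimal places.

heading to target = atan2(-0.5−4.5, 5−-2) = -0.6202
Δθ = wrap(-0.6202 − -0.7854) = 0.1651; ω₁ = Δθ/dt₁ = 0.0661
distance = √((5−-2)² + (-0.5−4.5)²) = 8.6023; v₂ = distance/dt₂ = 8.6023

ω₁ = 0.0661, v₂ = 8.6023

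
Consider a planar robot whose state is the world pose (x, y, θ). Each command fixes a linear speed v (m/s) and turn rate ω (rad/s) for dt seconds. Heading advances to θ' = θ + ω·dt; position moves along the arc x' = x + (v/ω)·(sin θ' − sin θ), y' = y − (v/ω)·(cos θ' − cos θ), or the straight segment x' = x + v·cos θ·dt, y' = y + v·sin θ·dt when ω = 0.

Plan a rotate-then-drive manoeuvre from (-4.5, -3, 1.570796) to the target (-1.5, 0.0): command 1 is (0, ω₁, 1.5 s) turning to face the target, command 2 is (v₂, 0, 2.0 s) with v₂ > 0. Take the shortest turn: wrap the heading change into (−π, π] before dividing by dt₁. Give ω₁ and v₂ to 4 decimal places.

heading to target = atan2(0−-3, -1.5−-4.5) = 0.7854
Δθ = wrap(0.7854 − 1.5708) = -0.7854; ω₁ = Δθ/dt₁ = -0.5236
distance = √((-1.5−-4.5)² + (0−-3)²) = 4.2426; v₂ = distance/dt₂ = 2.1213

ω₁ = -0.5236, v₂ = 2.1213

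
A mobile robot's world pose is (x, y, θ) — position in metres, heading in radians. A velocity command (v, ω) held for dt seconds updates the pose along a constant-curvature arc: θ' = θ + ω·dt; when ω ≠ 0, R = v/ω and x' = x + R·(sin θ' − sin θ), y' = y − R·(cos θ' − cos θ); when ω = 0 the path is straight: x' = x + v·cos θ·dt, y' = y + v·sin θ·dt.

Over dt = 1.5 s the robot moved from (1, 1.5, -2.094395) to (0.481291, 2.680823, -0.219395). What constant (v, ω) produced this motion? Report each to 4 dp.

v = -1.0000, ω = 1.2500

Δθ = -0.219395 − -2.094395 = 1.875000
ω = Δθ/dt = 1.875000/1.5 = 1.2500
R = −Δy/(cos θ' − cos θ) = -0.8000
v = R·ω = -0.8000·1.2500 = -1.0000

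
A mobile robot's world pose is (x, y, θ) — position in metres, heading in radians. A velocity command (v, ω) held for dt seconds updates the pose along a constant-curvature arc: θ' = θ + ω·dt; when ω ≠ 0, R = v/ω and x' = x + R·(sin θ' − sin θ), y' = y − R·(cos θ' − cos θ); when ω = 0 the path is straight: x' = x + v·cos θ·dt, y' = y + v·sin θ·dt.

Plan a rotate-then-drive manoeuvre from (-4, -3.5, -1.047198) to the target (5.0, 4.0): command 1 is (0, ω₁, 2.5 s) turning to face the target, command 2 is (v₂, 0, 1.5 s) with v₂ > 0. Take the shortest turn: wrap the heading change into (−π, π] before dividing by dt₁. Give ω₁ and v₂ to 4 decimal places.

ω₁ = 0.6968, v₂ = 7.8102

heading to target = atan2(4−-3.5, 5−-4) = 0.6947
Δθ = wrap(0.6947 − -1.0472) = 1.7419; ω₁ = Δθ/dt₁ = 0.6968
distance = √((5−-4)² + (4−-3.5)²) = 11.7154; v₂ = distance/dt₂ = 7.8102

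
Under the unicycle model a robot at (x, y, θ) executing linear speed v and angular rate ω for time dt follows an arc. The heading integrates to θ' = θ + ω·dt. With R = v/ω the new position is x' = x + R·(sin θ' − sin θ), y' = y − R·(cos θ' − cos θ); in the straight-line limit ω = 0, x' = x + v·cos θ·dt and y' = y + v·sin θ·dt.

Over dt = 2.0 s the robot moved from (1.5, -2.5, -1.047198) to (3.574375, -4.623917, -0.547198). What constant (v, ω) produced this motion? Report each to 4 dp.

v = 1.5000, ω = 0.2500

Δθ = -0.547198 − -1.047198 = 0.500000
ω = Δθ/dt = 0.500000/2.0 = 0.2500
R = −Δy/(cos θ' − cos θ) = 6.0000
v = R·ω = 6.0000·0.2500 = 1.5000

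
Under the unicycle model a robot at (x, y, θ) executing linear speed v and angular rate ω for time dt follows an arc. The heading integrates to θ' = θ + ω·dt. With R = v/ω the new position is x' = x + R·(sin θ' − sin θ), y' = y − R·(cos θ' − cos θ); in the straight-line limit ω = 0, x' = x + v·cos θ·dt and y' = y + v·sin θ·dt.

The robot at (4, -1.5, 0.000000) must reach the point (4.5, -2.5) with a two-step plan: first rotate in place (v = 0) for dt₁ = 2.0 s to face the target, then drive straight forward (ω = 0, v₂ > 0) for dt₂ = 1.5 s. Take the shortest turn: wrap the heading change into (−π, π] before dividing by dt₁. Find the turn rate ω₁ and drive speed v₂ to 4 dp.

ω₁ = -0.5536, v₂ = 0.7454

heading to target = atan2(-2.5−-1.5, 4.5−4) = -1.1071
Δθ = wrap(-1.1071 − 0.0000) = -1.1071; ω₁ = Δθ/dt₁ = -0.5536
distance = √((4.5−4)² + (-2.5−-1.5)²) = 1.1180; v₂ = distance/dt₂ = 0.7454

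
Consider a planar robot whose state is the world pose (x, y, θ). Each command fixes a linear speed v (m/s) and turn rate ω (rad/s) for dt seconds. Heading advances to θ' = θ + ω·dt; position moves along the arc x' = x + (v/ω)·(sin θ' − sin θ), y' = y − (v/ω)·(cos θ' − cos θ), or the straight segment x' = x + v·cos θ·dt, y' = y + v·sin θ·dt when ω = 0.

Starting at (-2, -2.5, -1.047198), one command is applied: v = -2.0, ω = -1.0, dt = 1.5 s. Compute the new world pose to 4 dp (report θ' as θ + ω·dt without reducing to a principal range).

(-1.3880, 0.1570, -2.5472)

θ' = -1.0472 + -1.0·1.5 = -2.5472
R = v/ω = -2.0/-1.0 = 2.0000
x' = -2 + 2.0000·(sin -2.5472 − sin -1.0472) = -1.3880
y' = -2.5 − 2.0000·(cos -2.5472 − cos -1.0472) = 0.1570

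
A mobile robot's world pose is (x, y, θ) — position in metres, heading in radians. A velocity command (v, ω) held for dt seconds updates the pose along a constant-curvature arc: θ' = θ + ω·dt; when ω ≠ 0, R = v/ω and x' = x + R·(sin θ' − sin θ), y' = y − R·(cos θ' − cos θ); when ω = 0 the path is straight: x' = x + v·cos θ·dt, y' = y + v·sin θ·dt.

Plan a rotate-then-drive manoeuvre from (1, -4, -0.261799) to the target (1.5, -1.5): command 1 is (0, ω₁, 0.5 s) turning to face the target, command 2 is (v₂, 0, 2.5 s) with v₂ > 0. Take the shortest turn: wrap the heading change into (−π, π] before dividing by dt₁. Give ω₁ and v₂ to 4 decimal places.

ω₁ = 3.2704, v₂ = 1.0198

heading to target = atan2(-1.5−-4, 1.5−1) = 1.3734
Δθ = wrap(1.3734 − -0.2618) = 1.6352; ω₁ = Δθ/dt₁ = 3.2704
distance = √((1.5−1)² + (-1.5−-4)²) = 2.5495; v₂ = distance/dt₂ = 1.0198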